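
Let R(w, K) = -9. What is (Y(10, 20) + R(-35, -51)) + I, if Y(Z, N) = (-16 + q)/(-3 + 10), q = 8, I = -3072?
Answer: -21575/7 ≈ -3082.1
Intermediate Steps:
Y(Z, N) = -8/7 (Y(Z, N) = (-16 + 8)/(-3 + 10) = -8/7)
(Y(10, 20) + R(-35, -51)) + I = (-8/7 - 9) - 3072 = -71/7 - 3072 = -21575/7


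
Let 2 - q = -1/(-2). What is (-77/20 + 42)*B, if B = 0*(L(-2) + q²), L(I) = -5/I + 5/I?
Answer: 0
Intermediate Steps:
L(I) = 0
q = 3/2 (q = 2 - (-1)/(-2) = 2 - (-1)*(-1)/2 = 2 - 1*½ = 2 - ½ = 3/2 ≈ 1.5000)
B = 0 (B = 0*(0 + (3/2)²) = 0*(0 + 9/4) = 0*(9/4) = 0)
(-77/20 + 42)*B = (-77/20 + 42)*0 = (763/20)*0 = 0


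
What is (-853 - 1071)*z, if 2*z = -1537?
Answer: 1478594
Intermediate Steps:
z = -1537/2 (z = (½)*(-1537) = -1537/2 ≈ -768.50)
(-853 - 1071)*z = (-853 - 1071)*(-1537/2) = -1924*(-1537/2) = 1478594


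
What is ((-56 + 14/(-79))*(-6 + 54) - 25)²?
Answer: 46224570001/6241 ≈ 7.4066e+6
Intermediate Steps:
((-56 + 14/(-79))*(-6 + 54) - 25)² = ((-56 + 14*(-1/79))*48 - 25)² = ((-56 - 14/79)*48 - 25)² = (-4438/79*48 - 25)² = (-213024/79 - 25)² = (-214999/79)² = 46224570001/6241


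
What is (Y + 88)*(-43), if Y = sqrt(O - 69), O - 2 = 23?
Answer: -3784 - 86*I*sqrt(11) ≈ -3784.0 - 285.23*I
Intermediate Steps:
O = 25 (O = 2 + 23 = 25)
Y = 2*I*sqrt(11) (Y = sqrt(25 - 69) = sqrt(-44) = 2*I*sqrt(11) ≈ 6.6332*I)
(Y + 88)*(-43) = (2*I*sqrt(11) + 88)*(-43) = (88 + 2*I*sqrt(11))*(-43) = -3784 - 86*I*sqrt(11)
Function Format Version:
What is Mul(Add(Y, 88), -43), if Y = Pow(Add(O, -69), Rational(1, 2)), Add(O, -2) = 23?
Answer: Add(-3784, Mul(-86, I, Pow(11, Rational(1, 2)))) ≈ Add(-3784.0, Mul(-285.23, I))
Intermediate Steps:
O = 25 (O = Add(2, 23) = 25)
Y = Mul(2, I, Pow(11, Rational(1, 2))) (Y = Pow(Add(25, -69), Rational(1, 2)) = Pow(-44, Rational(1, 2)) = Mul(2, I, Pow(11, Rational(1, 2))) ≈ Mul(6.6332, I))
Mul(Add(Y, 88), -43) = Mul(Add(Mul(2, I, Pow(11, Rational(1, 2))), 88), -43) = Mul(Add(88, Mul(2, I, Pow(11, Rational(1, 2)))), -43) = Add(-3784, Mul(-86, I, Pow(11, Rational(1, 2))))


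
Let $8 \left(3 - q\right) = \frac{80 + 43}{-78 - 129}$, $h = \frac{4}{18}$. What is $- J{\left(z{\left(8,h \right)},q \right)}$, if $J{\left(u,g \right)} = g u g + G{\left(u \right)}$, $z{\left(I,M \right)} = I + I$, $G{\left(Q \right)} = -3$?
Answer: $- \frac{2822677}{19044} \approx -148.22$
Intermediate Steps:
$h = \frac{2}{9}$ ($h = 4 \cdot \frac{1}{18} = \frac{2}{9} \approx 0.22222$)
$z{\left(I,M \right)} = 2 I$
$q = \frac{1697}{552}$ ($q = 3 - \frac{\left(80 + 43\right) \frac{1}{-78 - 129}}{8} = 3 - \frac{123 \frac{1}{-207}}{8} = 3 - \frac{123 \left(- \frac{1}{207}\right)}{8} = 3 - - \frac{41}{552} = 3 + \frac{41}{552} = \frac{1697}{552} \approx 3.0743$)
$J{\left(u,g \right)} = -3 + u g^{2}$ ($J{\left(u,g \right)} = g u g - 3 = u g^{2} - 3 = -3 + u g^{2}$)
$- J{\left(z{\left(8,h \right)},q \right)} = - (-3 + 2 \cdot 8 \left(\frac{1697}{552}\right)^{2}) = - (-3 + 16 \cdot \frac{2879809}{304704}) = - (-3 + \frac{2879809}{19044}) = \left(-1\right) \frac{2822677}{19044} = - \frac{2822677}{19044}$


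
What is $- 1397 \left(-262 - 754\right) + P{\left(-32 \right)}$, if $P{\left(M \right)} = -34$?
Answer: $1419318$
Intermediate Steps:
$- 1397 \left(-262 - 754\right) + P{\left(-32 \right)} = - 1397 \left(-262 - 754\right) - 34 = \left(-1397\right) \left(-1016\right) - 34 = 1419352 - 34 = 1419318$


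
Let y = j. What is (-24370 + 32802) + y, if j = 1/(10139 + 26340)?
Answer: 307590929/36479 ≈ 8432.0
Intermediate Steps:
j = 1/36479 ≈ 2.7413e-5
y = 1/36479 ≈ 2.7413e-5
(-24370 + 32802) + y = (-24370 + 32802) + 1/36479 = 8432 + 1/36479 = 307590929/36479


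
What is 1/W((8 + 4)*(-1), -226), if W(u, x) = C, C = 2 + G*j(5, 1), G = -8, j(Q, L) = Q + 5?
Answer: -1/78 ≈ -0.012821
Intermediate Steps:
j(Q, L) = 5 + Q
C = -78 (C = 2 - 8*(5 + 5) = 2 - 8*10 = 2 - 80 = -78)
W(u, x) = -78
1/W((8 + 4)*(-1), -226) = 1/(-78) = -1/78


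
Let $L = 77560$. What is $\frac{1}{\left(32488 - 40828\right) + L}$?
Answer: $\frac{1}{69220} \approx 1.4447 \cdot 10^{-5}$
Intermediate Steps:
$\frac{1}{\left(32488 - 40828\right) + L} = \frac{1}{\left(32488 - 40828\right) + 77560} = \frac{1}{-8340 + 77560} = \frac{1}{69220}$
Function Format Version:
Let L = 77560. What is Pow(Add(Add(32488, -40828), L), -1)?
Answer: Rational(1, 69220) ≈ 1.4447e-5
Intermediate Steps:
Pow(Add(Add(32488, -40828), L), -1) = Pow(Add(Add(32488, -40828), 77560), -1) = Pow(Add(-8340, 77560), -1) = Pow(69220, -1) = Rational(1, 69220)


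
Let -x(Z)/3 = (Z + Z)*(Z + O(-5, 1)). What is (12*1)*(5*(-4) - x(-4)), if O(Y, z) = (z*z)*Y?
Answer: 2352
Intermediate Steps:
O(Y, z) = Y*z² (O(Y, z) = z²*Y = Y*z²)
x(Z) = -6*Z*(-5 + Z) (x(Z) = -3*(Z + Z)*(Z - 5*1²) = -3*2*Z*(Z - 5*1) = -3*2*Z*(Z - 5) = -3*2*Z*(-5 + Z) = -6*Z*(-5 + Z))
(12*1)*(5*(-4) - x(-4)) = (12*1)*(5*(-4) - 6*(-4)*(5 - 1*(-4))) = 12*(-20 - 6*(-4)*(5 + 4)) = 12*(-20 - 6*(-4)*9) = 12*(-20 - 1*(-216)) = 12*(-20 + 216) = 12*196 = 2352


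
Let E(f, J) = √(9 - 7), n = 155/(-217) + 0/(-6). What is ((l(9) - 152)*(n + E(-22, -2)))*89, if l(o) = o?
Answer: 63635/7 - 12727*√2 ≈ -8908.0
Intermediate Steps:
n = -5/7 (n = 155*(-1/217) + 0*(-⅙) = -5/7 + 0 = -5/7 ≈ -0.71429)
E(f, J) = √2
((l(9) - 152)*(n + E(-22, -2)))*89 = ((9 - 152)*(-5/7 + √2))*89 = -143*(-5/7 + √2)*89 = (715/7 - 143*√2)*89 = 63635/7 - 12727*√2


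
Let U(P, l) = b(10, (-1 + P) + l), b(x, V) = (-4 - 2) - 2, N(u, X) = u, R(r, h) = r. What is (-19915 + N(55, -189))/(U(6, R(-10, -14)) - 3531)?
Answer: 19860/3539 ≈ 5.6118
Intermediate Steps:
b(x, V) = -8 (b(x, V) = -6 - 2 = -8)
U(P, l) = -8
(-19915 + N(55, -189))/(U(6, R(-10, -14)) - 3531) = (-19915 + 55)/(-8 - 3531) = -19860/(-3539) = -19860*(-1/3539) = 19860/3539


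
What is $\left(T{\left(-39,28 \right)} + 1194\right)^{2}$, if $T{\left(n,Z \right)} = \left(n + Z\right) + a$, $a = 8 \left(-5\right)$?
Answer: $1306449$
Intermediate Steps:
$a = -40$
$T{\left(n,Z \right)} = -40 + Z + n$ ($T{\left(n,Z \right)} = \left(n + Z\right) - 40 = \left(Z + n\right) - 40 = -40 + Z + n$)
$\left(T{\left(-39,28 \right)} + 1194\right)^{2} = \left(\left(-40 + 28 - 39\right) + 1194\right)^{2} = \left(-51 + 1194\right)^{2} = 1143^{2} = 1306449$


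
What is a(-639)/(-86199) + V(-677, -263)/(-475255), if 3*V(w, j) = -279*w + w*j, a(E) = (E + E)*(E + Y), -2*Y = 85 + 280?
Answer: -509502408257/40966505745 ≈ -12.437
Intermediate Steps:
Y = -365/2 (Y = -(85 + 280)/2 = -½*365 = -365/2 ≈ -182.50)
a(E) = 2*E*(-365/2 + E) (a(E) = (E + E)*(E - 365/2) = (2*E)*(-365/2 + E) = 2*E*(-365/2 + E))
V(w, j) = -93*w + j*w/3 (V(w, j) = (-279*w + w*j)/3 = (-279*w + j*w)/3 = -93*w + j*w/3)
a(-639)/(-86199) + V(-677, -263)/(-475255) = -639*(-365 + 2*(-639))/(-86199) + ((⅓)*(-677)*(-279 - 263))/(-475255) = -639*(-365 - 1278)*(-1/86199) + ((⅓)*(-677)*(-542))*(-1/475255) = -639*(-1643)*(-1/86199) + (366934/3)*(-1/475255) = 1049877*(-1/86199) - 366934/1425765 = -349959/28733 - 366934/1425765 = -509502408257/40966505745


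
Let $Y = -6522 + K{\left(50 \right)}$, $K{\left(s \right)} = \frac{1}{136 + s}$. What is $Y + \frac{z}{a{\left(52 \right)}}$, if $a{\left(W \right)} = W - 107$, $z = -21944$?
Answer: $- \frac{62638421}{10230} \approx -6123.0$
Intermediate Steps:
$a{\left(W \right)} = -107 + W$
$Y = - \frac{1213091}{186}$ ($Y = -6522 + \frac{1}{136 + 50} = -6522 + \frac{1}{186} = - \frac{1213091}{186} \approx -6522.0$)
$Y + \frac{z}{a{\left(52 \right)}} = - \frac{1213091}{186} - \frac{21944}{-107 + 52} = - \frac{1213091}{186} - \frac{21944}{-55} = - \frac{1213091}{186} - - \frac{21944}{55} = - \frac{1213091}{186} + \frac{21944}{55} = - \frac{62638421}{10230}$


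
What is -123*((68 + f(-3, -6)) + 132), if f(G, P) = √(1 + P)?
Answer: -24600 - 123*I*√5 ≈ -24600.0 - 275.04*I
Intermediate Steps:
-123*((68 + f(-3, -6)) + 132) = -123*((68 + √(1 - 6)) + 132) = -123*((68 + √(-5)) + 132) = -123*((68 + I*√5) + 132) = -123*(200 + I*√5) = -24600 - 123*I*√5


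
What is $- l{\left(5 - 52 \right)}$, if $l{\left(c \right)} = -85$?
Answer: $85$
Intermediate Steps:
$- l{\left(5 - 52 \right)} = \left(-1\right) \left(-85\right) = 85$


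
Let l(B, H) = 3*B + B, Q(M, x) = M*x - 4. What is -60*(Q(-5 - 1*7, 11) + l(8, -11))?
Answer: 6240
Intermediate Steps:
Q(M, x) = -4 + M*x
l(B, H) = 4*B
-60*(Q(-5 - 1*7, 11) + l(8, -11)) = -60*((-4 + (-5 - 1*7)*11) + 4*8) = -60*((-4 + (-5 - 7)*11) + 32) = -60*((-4 - 12*11) + 32) = -60*((-4 - 132) + 32) = -60*(-136 + 32) = -60*(-104) = 6240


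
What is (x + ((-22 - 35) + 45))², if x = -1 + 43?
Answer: 900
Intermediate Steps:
x = 42
(x + ((-22 - 35) + 45))² = (42 + ((-22 - 35) + 45))² = (42 + (-57 + 45))² = (42 - 12)² = 30² = 900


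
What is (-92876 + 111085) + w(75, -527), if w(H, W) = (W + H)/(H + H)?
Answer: 1365449/75 ≈ 18206.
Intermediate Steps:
w(H, W) = (H + W)/(2*H) (w(H, W) = (H + W)/((2*H)) = (H + W)*(1/(2*H)) = (H + W)/(2*H))
(-92876 + 111085) + w(75, -527) = (-92876 + 111085) + (½)*(75 - 527)/75 = 18209 + (½)*(1/75)*(-452) = 18209 - 226/75 = 1365449/75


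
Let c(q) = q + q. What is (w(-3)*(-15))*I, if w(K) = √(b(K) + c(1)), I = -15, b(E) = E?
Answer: 225*I ≈ 225.0*I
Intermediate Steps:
c(q) = 2*q
w(K) = √(2 + K) (w(K) = √(K + 2*1) = √(K + 2) = √(2 + K))
(w(-3)*(-15))*I = (√(2 - 3)*(-15))*(-15) = (√(-1)*(-15))*(-15) = (I*(-15))*(-15) = -15*I*(-15) = 225*I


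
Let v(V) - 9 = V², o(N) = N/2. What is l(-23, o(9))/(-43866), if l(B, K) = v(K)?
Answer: -13/19496 ≈ -0.00066680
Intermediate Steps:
o(N) = N/2 (o(N) = N*(½) = N/2)
v(V) = 9 + V²
l(B, K) = 9 + K²
l(-23, o(9))/(-43866) = (9 + ((½)*9)²)/(-43866) = (9 + (9/2)²)*(-1/43866) = (9 + 81/4)*(-1/43866) = (117/4)*(-1/43866) = -13/19496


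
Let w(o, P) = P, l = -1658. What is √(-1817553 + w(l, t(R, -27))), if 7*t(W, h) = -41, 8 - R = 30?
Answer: 4*I*√5566274/7 ≈ 1348.2*I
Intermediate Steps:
R = -22 (R = 8 - 1*30 = 8 - 30 = -22)
t(W, h) = -41/7 (t(W, h) = (⅐)*(-41) = -41/7)
√(-1817553 + w(l, t(R, -27))) = √(-1817553 - 41/7) = √(-12722912/7) = 4*I*√5566274/7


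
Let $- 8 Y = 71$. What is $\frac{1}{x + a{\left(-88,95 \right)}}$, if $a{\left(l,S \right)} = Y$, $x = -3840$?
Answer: $- \frac{8}{30791} \approx -0.00025982$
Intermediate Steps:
$Y = - \frac{71}{8}$ ($Y = \left(- \frac{1}{8}\right) 71 = - \frac{71}{8} \approx -8.875$)
$a{\left(l,S \right)} = - \frac{71}{8}$
$\frac{1}{x + a{\left(-88,95 \right)}} = \frac{1}{-3840 - \frac{71}{8}} = \frac{1}{- \frac{30791}{8}} = - \frac{8}{30791}$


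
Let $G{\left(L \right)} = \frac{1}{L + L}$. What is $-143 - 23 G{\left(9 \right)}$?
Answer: $- \frac{2597}{18} \approx -144.28$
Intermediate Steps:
$G{\left(L \right)} = \frac{1}{2 L}$
$-143 - 23 G{\left(9 \right)} = -143 - 23 \frac{1}{2 \cdot 9} = -143 - 23 \cdot \frac{1}{2} \cdot \frac{1}{9} = -143 - \frac{23}{18} = - \frac{2597}{18}$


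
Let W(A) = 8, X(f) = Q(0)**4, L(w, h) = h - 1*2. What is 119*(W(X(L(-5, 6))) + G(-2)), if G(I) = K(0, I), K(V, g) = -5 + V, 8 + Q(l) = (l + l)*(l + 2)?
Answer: 357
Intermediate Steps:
Q(l) = -8 + 2*l*(2 + l) (Q(l) = -8 + (l + l)*(l + 2) = -8 + (2*l)*(2 + l) = -8 + 2*l*(2 + l))
L(w, h) = -2 + h (L(w, h) = h - 2 = -2 + h)
G(I) = -5 (G(I) = -5 + 0 = -5)
X(f) = 4096 (X(f) = (-8 + 2*0**2 + 4*0)**4 = (-8 + 2*0 + 0)**4 = (-8 + 0 + 0)**4 = (-8)**4 = 4096)
119*(W(X(L(-5, 6))) + G(-2)) = 119*(8 - 5) = 119*3 = 357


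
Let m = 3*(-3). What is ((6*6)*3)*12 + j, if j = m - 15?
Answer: 1272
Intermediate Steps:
m = -9
j = -24 (j = -9 - 15 = -24)
((6*6)*3)*12 + j = ((6*6)*3)*12 - 24 = (36*3)*12 - 24 = 108*12 - 24 = 1296 - 24 = 1272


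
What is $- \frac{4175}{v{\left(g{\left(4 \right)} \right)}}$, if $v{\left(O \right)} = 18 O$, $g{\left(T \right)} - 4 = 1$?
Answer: $- \frac{835}{18} \approx -46.389$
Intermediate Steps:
$g{\left(T \right)} = 5$ ($g{\left(T \right)} = 4 + 1 = 5$)
$- \frac{4175}{v{\left(g{\left(4 \right)} \right)}} = - \frac{4175}{18 \cdot 5} = - \frac{4175}{90} = \left(-4175\right) \frac{1}{90} = - \frac{835}{18}$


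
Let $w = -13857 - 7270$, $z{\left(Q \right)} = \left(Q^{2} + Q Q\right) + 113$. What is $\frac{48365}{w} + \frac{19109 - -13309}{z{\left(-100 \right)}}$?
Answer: $- \frac{287870159}{424927351} \approx -0.67746$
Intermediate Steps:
$z{\left(Q \right)} = 113 + 2 Q^{2}$ ($z{\left(Q \right)} = \left(Q^{2} + Q^{2}\right) + 113 = 2 Q^{2} + 113 = 113 + 2 Q^{2}$)
$w = -21127$
$\frac{48365}{w} + \frac{19109 - -13309}{z{\left(-100 \right)}} = \frac{48365}{-21127} + \frac{19109 - -13309}{113 + 2 \left(-100\right)^{2}} = 48365 \left(- \frac{1}{21127}\right) + \frac{19109 + 13309}{113 + 2 \cdot 10000} = - \frac{48365}{21127} + \frac{32418}{113 + 20000} = - \frac{48365}{21127} + \frac{32418}{20113} = - \frac{287870159}{424927351}$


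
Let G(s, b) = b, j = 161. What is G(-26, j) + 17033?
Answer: 17194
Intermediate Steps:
G(-26, j) + 17033 = 161 + 17033 = 17194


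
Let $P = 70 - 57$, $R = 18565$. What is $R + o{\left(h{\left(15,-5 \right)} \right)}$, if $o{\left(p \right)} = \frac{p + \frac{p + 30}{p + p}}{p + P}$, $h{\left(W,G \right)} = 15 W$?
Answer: $\frac{132560867}{7140} \approx 18566.0$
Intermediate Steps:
$P = 13$ ($P = 70 - 57 = 13$)
$o{\left(p \right)} = \frac{p + \frac{30 + p}{2 p}}{13 + p}$ ($o{\left(p \right)} = \frac{p + \frac{p + 30}{p + p}}{p + 13} = \frac{p + \frac{30 + p}{2 p}}{13 + p}$)
$R + o{\left(h{\left(15,-5 \right)} \right)} = 18565 + \frac{15 + \left(15 \cdot 15\right)^{2} + \frac{15 \cdot 15}{2}}{15 \cdot 15 \left(13 + 15 \cdot 15\right)} = 18565 + \frac{15 + 225^{2} + \frac{1}{2} \cdot 225}{225 \left(13 + 225\right)} = 18565 + \frac{15 + 50625 + \frac{225}{2}}{225 \cdot 238} = 18565 + \frac{1}{225} \cdot \frac{1}{238} \cdot \frac{101505}{2} = 18565 + \frac{6767}{7140} = \frac{132560867}{7140}$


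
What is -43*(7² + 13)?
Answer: -2666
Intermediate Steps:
-43*(7² + 13) = -43*(49 + 13) = -43*62 = -2666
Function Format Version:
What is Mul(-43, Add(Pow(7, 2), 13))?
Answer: -2666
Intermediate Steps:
Mul(-43, Add(Pow(7, 2), 13)) = Mul(-43, Add(49, 13)) = Mul(-43, 62) = -2666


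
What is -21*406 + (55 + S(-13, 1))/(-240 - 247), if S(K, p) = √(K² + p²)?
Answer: -4152217/487 - √170/487 ≈ -8526.1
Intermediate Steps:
-21*406 + (55 + S(-13, 1))/(-240 - 247) = -21*406 + (55 + √((-13)² + 1²))/(-240 - 247) = -8526 + (55 + √(169 + 1))/(-487) = -8526 + (55 + √170)*(-1/487) = -8526 + (-55/487 - √170/487) = -4152217/487 - √170/487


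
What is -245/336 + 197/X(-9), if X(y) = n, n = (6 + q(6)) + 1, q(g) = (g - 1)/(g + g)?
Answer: 110357/4272 ≈ 25.833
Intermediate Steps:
q(g) = (-1 + g)/(2*g) (q(g) = (-1 + g)/((2*g)) = (-1 + g)*(1/(2*g)) = (-1 + g)/(2*g))
n = 89/12 (n = (6 + (½)*(-1 + 6)/6) + 1 = (6 + (½)*(⅙)*5) + 1 = (6 + 5/12) + 1 = 77/12 + 1 = 89/12 ≈ 7.4167)
X(y) = 89/12
-245/336 + 197/X(-9) = -245/336 + 197/(89/12) = -245*1/336 + 197*(12/89) = -35/48 + 2364/89 = 110357/4272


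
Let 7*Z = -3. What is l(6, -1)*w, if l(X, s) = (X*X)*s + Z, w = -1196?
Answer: 304980/7 ≈ 43569.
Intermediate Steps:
Z = -3/7 (Z = (1/7)*(-3) = -3/7 ≈ -0.42857)
l(X, s) = -3/7 + s*X**2 (l(X, s) = (X*X)*s - 3/7 = X**2*s - 3/7 = s*X**2 - 3/7 = -3/7 + s*X**2)
l(6, -1)*w = (-3/7 - 1*6**2)*(-1196) = (-3/7 - 1*36)*(-1196) = (-3/7 - 36)*(-1196) = -255/7*(-1196) = 304980/7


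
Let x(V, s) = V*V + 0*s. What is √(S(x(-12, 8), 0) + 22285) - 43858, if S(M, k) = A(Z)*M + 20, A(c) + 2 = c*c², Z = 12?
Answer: -43858 + √270849 ≈ -43338.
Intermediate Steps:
x(V, s) = V² (x(V, s) = V² + 0 = V²)
A(c) = -2 + c³ (A(c) = -2 + c*c² = -2 + c³)
S(M, k) = 20 + 1726*M (S(M, k) = (-2 + 12³)*M + 20 = (-2 + 1728)*M + 20 = 1726*M + 20 = 20 + 1726*M)
√(S(x(-12, 8), 0) + 22285) - 43858 = √((20 + 1726*(-12)²) + 22285) - 43858 = √((20 + 1726*144) + 22285) - 43858 = √((20 + 248544) + 22285) - 43858 = √(248564 + 22285) - 43858 = √270849 - 43858 = -43858 + √270849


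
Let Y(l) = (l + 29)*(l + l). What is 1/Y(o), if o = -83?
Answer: 1/8964 ≈ 0.00011156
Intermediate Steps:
Y(l) = 2*l*(29 + l) (Y(l) = (29 + l)*(2*l) = 2*l*(29 + l))
1/Y(o) = 1/(2*(-83)*(29 - 83)) = 1/(2*(-83)*(-54)) = 1/8964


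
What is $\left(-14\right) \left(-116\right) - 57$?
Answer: $1567$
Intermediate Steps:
$\left(-14\right) \left(-116\right) - 57 = 1624 - 57 = 1567$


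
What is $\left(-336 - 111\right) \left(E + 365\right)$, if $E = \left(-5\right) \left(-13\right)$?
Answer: $-192210$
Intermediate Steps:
$E = 65$
$\left(-336 - 111\right) \left(E + 365\right) = \left(-336 - 111\right) \left(65 + 365\right) = \left(-447\right) 430 = -192210$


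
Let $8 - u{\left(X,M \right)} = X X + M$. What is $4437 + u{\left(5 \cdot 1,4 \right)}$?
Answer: $4416$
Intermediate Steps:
$u{\left(X,M \right)} = 8 - M - X^{2}$ ($u{\left(X,M \right)} = 8 - \left(X X + M\right) = 8 - \left(X^{2} + M\right) = 8 - \left(M + X^{2}\right) = 8 - M - X^{2}$)
$4437 + u{\left(5 \cdot 1,4 \right)} = 4437 - \left(-4 + \left(5 \cdot 1\right)^{2}\right) = 4437 - 21 = 4416$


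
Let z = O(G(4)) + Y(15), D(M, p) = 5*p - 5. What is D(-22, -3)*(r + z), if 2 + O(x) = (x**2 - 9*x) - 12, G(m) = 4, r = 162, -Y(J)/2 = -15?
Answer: -3160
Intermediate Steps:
Y(J) = 30 (Y(J) = -2*(-15) = 30)
D(M, p) = -5 + 5*p
O(x) = -14 + x**2 - 9*x (O(x) = -2 + ((x**2 - 9*x) - 12) = -2 + (-12 + x**2 - 9*x) = -14 + x**2 - 9*x)
z = -4 (z = (-14 + 4**2 - 9*4) + 30 = (-14 + 16 - 36) + 30 = -34 + 30 = -4)
D(-22, -3)*(r + z) = (-5 + 5*(-3))*(162 - 4) = (-5 - 15)*158 = -20*158 = -3160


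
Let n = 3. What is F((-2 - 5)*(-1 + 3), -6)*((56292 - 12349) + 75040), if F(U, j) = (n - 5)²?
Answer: 475932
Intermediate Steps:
F(U, j) = 4 (F(U, j) = (3 - 5)² = (-2)² = 4)
F((-2 - 5)*(-1 + 3), -6)*((56292 - 12349) + 75040) = 4*((56292 - 12349) + 75040) = 4*(43943 + 75040) = 4*118983 = 475932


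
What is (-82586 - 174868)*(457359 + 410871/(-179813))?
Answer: -21172677892052184/179813 ≈ -1.1775e+11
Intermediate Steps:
(-82586 - 174868)*(457359 + 410871/(-179813)) = -257454*(457359 + 410871*(-1/179813)) = -257454*(457359 - 410871/179813) = -257454*82238682996/179813 = -21172677892052184/179813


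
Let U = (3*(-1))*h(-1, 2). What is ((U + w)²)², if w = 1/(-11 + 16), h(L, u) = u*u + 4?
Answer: 200533921/625 ≈ 3.2085e+5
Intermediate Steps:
h(L, u) = 4 + u² (h(L, u) = u² + 4 = 4 + u²)
w = ⅕ (w = 1/5 = ⅕ ≈ 0.20000)
U = -24 (U = (3*(-1))*(4 + 2²) = -3*(4 + 4) = -3*8 = -24)
((U + w)²)² = ((-24 + ⅕)²)² = ((-119/5)²)² = (14161/25)² = 200533921/625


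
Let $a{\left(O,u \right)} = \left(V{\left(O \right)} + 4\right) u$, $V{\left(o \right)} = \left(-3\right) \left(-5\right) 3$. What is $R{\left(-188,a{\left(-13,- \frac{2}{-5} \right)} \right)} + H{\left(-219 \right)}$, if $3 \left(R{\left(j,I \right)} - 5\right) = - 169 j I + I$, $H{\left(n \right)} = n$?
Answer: $\frac{1036848}{5} \approx 2.0737 \cdot 10^{5}$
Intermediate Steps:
$V{\left(o \right)} = 45$ ($V{\left(o \right)} = 15 \cdot 3 = 45$)
$a{\left(O,u \right)} = 49 u$ ($a{\left(O,u \right)} = \left(45 + 4\right) u = 49 u$)
$R{\left(j,I \right)} = 5 + \frac{I}{3} - \frac{169 I j}{3}$ ($R{\left(j,I \right)} = 5 + \frac{- 169 j I + I}{3} = 5 + \frac{- 169 I j + I}{3} = 5 + \frac{I - 169 I j}{3} = 5 - \left(- \frac{I}{3} + \frac{169 I j}{3}\right) = 5 + \frac{I}{3} - \frac{169 I j}{3}$)
$R{\left(-188,a{\left(-13,- \frac{2}{-5} \right)} \right)} + H{\left(-219 \right)} = \left(5 + \frac{49 \left(- \frac{2}{-5}\right)}{3} - \frac{169}{3} \cdot 49 \left(- \frac{2}{-5}\right) \left(-188\right)\right) - 219 = \left(5 + \frac{49 \left(\left(-2\right) \left(- \frac{1}{5}\right)\right)}{3} - \frac{169}{3} \cdot 49 \left(\left(-2\right) \left(- \frac{1}{5}\right)\right) \left(-188\right)\right) - 219 = \left(5 + \frac{49 \cdot \frac{2}{5}}{3} - \frac{169}{3} \cdot 49 \cdot \frac{2}{5} \left(-188\right)\right) - 219 = \left(5 + \frac{1}{3} \cdot \frac{98}{5} - \frac{16562}{15} \left(-188\right)\right) - 219 = \left(5 + \frac{98}{15} + \frac{3113656}{15}\right) - 219 = \frac{1037943}{5} - 219 = \frac{1036848}{5}$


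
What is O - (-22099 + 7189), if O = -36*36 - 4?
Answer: 13610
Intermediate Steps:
O = -1300 (O = -1296 - 4 = -1300)
O - (-22099 + 7189) = -1300 - (-22099 + 7189) = -1300 - 1*(-14910) = -1300 + 14910 = 13610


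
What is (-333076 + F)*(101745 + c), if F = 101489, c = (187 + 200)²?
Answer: -58247372718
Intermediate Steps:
c = 149769 (c = 387² = 149769)
(-333076 + F)*(101745 + c) = (-333076 + 101489)*(101745 + 149769) = -231587*251514 = -58247372718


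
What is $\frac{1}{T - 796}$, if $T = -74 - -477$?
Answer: $- \frac{1}{393} \approx -0.0025445$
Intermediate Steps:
$T = 403$ ($T = -74 + 477 = 403$)
$\frac{1}{T - 796} = \frac{1}{403 - 796} = \frac{1}{-393} = - \frac{1}{393}$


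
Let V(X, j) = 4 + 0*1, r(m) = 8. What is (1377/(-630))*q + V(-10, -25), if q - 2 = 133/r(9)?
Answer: -20557/560 ≈ -36.709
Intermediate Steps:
q = 149/8 (q = 2 + 133/8 = 149/8 ≈ 18.625)
V(X, j) = 4 (V(X, j) = 4 + 0 = 4)
(1377/(-630))*q + V(-10, -25) = (1377/(-630))*(149/8) + 4 = (1377*(-1/630))*(149/8) + 4 = -153/70*149/8 + 4 = -22797/560 + 4 = -20557/560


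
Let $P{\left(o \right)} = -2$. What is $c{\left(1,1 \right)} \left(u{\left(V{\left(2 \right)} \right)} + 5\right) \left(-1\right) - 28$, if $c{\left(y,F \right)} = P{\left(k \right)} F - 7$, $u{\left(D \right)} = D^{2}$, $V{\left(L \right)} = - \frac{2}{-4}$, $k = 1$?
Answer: $\frac{77}{4} \approx 19.25$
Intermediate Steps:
$V{\left(L \right)} = \frac{1}{2}$ ($V{\left(L \right)} = \left(-2\right) \left(- \frac{1}{4}\right) = \frac{1}{2}$)
$c{\left(y,F \right)} = -7 - 2 F$ ($c{\left(y,F \right)} = - 2 F - 7 = -7 - 2 F$)
$c{\left(1,1 \right)} \left(u{\left(V{\left(2 \right)} \right)} + 5\right) \left(-1\right) - 28 = \left(-7 - 2\right) \left(\left(\frac{1}{2}\right)^{2} + 5\right) \left(-1\right) - 28 = \left(-7 - 2\right) \left(\frac{1}{4} + 5\right) \left(-1\right) - 28 = - 9 \cdot \frac{21}{4} \left(-1\right) - 28 = \left(-9\right) \left(- \frac{21}{4}\right) - 28 = \frac{189}{4} - 28 = \frac{77}{4}$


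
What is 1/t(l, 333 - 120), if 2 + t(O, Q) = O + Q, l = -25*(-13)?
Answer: 1/536 ≈ 0.0018657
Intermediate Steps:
l = 325
t(O, Q) = -2 + O + Q (t(O, Q) = -2 + (O + Q) = -2 + O + Q)
1/t(l, 333 - 120) = 1/(-2 + 325 + (333 - 120)) = 1/(-2 + 325 + 213) = 1/536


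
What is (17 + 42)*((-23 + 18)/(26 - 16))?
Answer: -59/2 ≈ -29.500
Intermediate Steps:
(17 + 42)*((-23 + 18)/(26 - 16)) = 59*(-5/10) = 59*(-5*⅒) = 59*(-½) = -59/2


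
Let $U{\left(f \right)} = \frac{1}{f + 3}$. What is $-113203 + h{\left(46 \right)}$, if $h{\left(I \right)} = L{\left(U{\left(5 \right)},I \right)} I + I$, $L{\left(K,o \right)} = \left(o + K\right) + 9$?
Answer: $- \frac{442485}{4} \approx -1.1062 \cdot 10^{5}$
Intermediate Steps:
$U{\left(f \right)} = \frac{1}{3 + f}$
$L{\left(K,o \right)} = 9 + K + o$ ($L{\left(K,o \right)} = \left(K + o\right) + 9 = 9 + K + o$)
$h{\left(I \right)} = I + I \left(\frac{73}{8} + I\right)$ ($h{\left(I \right)} = \left(9 + \frac{1}{3 + 5} + I\right) I + I = \left(9 + \frac{1}{8} + I\right) I + I = \left(\frac{73}{8} + I\right) I + I = I \left(\frac{73}{8} + I\right) + I = I + I \left(\frac{73}{8} + I\right)$)
$-113203 + h{\left(46 \right)} = -113203 + \frac{1}{8} \cdot 46 \left(81 + 8 \cdot 46\right) = -113203 + \frac{1}{8} \cdot 46 \left(81 + 368\right) = -113203 + \frac{1}{8} \cdot 46 \cdot 449 = -113203 + \frac{10327}{4} = - \frac{442485}{4}$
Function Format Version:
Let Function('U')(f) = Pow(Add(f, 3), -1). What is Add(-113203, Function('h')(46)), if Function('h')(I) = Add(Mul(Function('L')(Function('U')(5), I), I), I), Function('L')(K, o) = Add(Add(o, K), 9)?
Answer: Rational(-442485, 4) ≈ -1.1062e+5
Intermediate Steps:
Function('U')(f) = Pow(Add(3, f), -1)
Function('L')(K, o) = Add(9, K, o) (Function('L')(K, o) = Add(Add(K, o), 9) = Add(9, K, o))
Function('h')(I) = Add(I, Mul(I, Add(Rational(73, 8), I))) (Function('h')(I) = Add(Mul(Add(9, Pow(Add(3, 5), -1), I), I), I) = Add(Mul(Add(9, Pow(8, -1), I), I), I) = Add(Mul(Add(9, Rational(1, 8), I), I), I) = Add(Mul(Add(Rational(73, 8), I), I), I) = Add(Mul(I, Add(Rational(73, 8), I)), I) = Add(I, Mul(I, Add(Rational(73, 8), I))))
Add(-113203, Function('h')(46)) = Add(-113203, Mul(Rational(1, 8), 46, Add(81, Mul(8, 46)))) = Add(-113203, Mul(Rational(1, 8), 46, Add(81, 368))) = Add(-113203, Mul(Rational(1, 8), 46, 449)) = Add(-113203, Rational(10327, 4)) = Rational(-442485, 4)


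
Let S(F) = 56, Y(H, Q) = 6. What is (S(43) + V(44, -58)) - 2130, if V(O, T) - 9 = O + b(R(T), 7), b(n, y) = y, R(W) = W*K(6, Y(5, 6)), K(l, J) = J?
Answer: -2014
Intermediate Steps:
R(W) = 6*W (R(W) = W*6 = 6*W)
V(O, T) = 16 + O (V(O, T) = 9 + (O + 7) = 9 + (7 + O) = 16 + O)
(S(43) + V(44, -58)) - 2130 = (56 + (16 + 44)) - 2130 = (56 + 60) - 2130 = 116 - 2130 = -2014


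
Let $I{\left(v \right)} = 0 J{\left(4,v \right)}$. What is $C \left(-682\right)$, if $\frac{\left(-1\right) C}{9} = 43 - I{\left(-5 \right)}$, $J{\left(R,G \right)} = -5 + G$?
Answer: $263934$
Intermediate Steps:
$I{\left(v \right)} = 0$ ($I{\left(v \right)} = 0 \left(-5 + v\right) = 0$)
$C = -387$ ($C = - 9 \left(43 - 0\right) = - 9 \left(43 + 0\right) = \left(-9\right) 43 = -387$)
$C \left(-682\right) = \left(-387\right) \left(-682\right) = 263934$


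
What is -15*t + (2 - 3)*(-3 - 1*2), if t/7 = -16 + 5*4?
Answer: -415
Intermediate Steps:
t = 28 (t = 7*(-16 + 5*4) = 7*(-16 + 20) = 7*4 = 28)
-15*t + (2 - 3)*(-3 - 1*2) = -15*28 + (2 - 3)*(-3 - 1*2) = -420 - (-3 - 2) = -420 - 1*(-5) = -420 + 5 = -415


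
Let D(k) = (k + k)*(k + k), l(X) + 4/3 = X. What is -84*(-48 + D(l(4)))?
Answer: 4928/3 ≈ 1642.7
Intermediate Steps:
l(X) = -4/3 + X
D(k) = 4*k**2 (D(k) = (2*k)*(2*k) = 4*k**2)
-84*(-48 + D(l(4))) = -84*(-48 + 4*(-4/3 + 4)**2) = -84*(-48 + 4*(8/3)**2) = -84*(-48 + 4*(64/9)) = -84*(-48 + 256/9) = -84*(-176/9) = 4928/3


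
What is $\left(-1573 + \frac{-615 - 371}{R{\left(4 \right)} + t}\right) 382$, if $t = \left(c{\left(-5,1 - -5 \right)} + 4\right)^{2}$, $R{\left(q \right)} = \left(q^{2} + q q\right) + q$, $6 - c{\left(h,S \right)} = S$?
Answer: $- \frac{7905681}{13} \approx -6.0813 \cdot 10^{5}$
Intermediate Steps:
$c{\left(h,S \right)} = 6 - S$
$R{\left(q \right)} = q + 2 q^{2}$ ($R{\left(q \right)} = \left(q^{2} + q^{2}\right) + q = 2 q^{2} + q = q + 2 q^{2}$)
$t = 16$ ($t = \left(\left(6 - \left(1 - -5\right)\right) + 4\right)^{2} = \left(\left(6 - \left(1 + 5\right)\right) + 4\right)^{2} = \left(\left(6 - 6\right) + 4\right)^{2} = \left(0 + 4\right)^{2} = 4^{2} = 16$)
$\left(-1573 + \frac{-615 - 371}{R{\left(4 \right)} + t}\right) 382 = \left(-1573 + \frac{-615 - 371}{4 \left(1 + 2 \cdot 4\right) + 16}\right) 382 = \left(-1573 - \frac{986}{4 \left(1 + 8\right) + 16}\right) 382 = \left(-1573 - \frac{986}{4 \cdot 9 + 16}\right) 382 = \left(-1573 - \frac{986}{36 + 16}\right) 382 = \left(-1573 - \frac{986}{52}\right) 382 = \left(-1573 - \frac{493}{26}\right) 382 = \left(- \frac{41391}{26}\right) 382 = - \frac{7905681}{13}$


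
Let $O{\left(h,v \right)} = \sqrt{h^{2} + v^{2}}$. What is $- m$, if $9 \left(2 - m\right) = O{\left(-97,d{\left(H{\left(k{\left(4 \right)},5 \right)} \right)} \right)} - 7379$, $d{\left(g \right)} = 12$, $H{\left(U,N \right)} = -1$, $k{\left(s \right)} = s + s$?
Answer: $- \frac{7397}{9} + \frac{\sqrt{9553}}{9} \approx -811.03$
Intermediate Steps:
$k{\left(s \right)} = 2 s$
$m = \frac{7397}{9} - \frac{\sqrt{9553}}{9}$ ($m = 2 - \frac{\sqrt{\left(-97\right)^{2} + 12^{2}} - 7379}{9} = 2 - \frac{\sqrt{9409 + 144} - 7379}{9} = 2 - \frac{\sqrt{9553} - 7379}{9} = 2 - \frac{-7379 + \sqrt{9553}}{9} = 2 + \left(\frac{7379}{9} - \frac{\sqrt{9553}}{9}\right) = \frac{7397}{9} - \frac{\sqrt{9553}}{9} \approx 811.03$)
$- m = - (\frac{7397}{9} - \frac{\sqrt{9553}}{9}) = - \frac{7397}{9} + \frac{\sqrt{9553}}{9}$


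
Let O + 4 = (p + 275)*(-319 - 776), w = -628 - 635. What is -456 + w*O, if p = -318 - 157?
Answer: -276592404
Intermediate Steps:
w = -1263
p = -475
O = 218996 (O = -4 + (-475 + 275)*(-319 - 776) = -4 - 200*(-1095) = -4 + 219000 = 218996)
-456 + w*O = -456 - 1263*218996 = -456 - 276591948 = -276592404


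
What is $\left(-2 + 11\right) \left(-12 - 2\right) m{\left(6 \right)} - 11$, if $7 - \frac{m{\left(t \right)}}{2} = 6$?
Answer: $-263$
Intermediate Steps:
$m{\left(t \right)} = 2$ ($m{\left(t \right)} = 14 - 12 = 2$)
$\left(-2 + 11\right) \left(-12 - 2\right) m{\left(6 \right)} - 11 = \left(-2 + 11\right) \left(-12 - 2\right) 2 - 11 = 9 \left(-14\right) 2 - 11 = \left(-126\right) 2 - 11 = -252 - 11 = -263$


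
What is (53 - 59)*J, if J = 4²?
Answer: -96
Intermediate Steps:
J = 16
(53 - 59)*J = (53 - 59)*16 = -6*16 = -96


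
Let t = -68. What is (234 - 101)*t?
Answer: -9044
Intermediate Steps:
(234 - 101)*t = (234 - 101)*(-68) = 133*(-68) = -9044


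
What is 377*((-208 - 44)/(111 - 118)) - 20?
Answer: 13552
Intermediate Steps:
377*((-208 - 44)/(111 - 118)) - 20 = 377*(-252/(-7)) - 20 = 377*(-252*(-⅐)) - 20 = 377*36 - 20 = 13572 - 20 = 13552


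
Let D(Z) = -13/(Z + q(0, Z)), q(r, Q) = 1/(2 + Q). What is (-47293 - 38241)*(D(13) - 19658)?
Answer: 164788222021/98 ≈ 1.6815e+9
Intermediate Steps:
D(Z) = -13/(Z + 1/(2 + Z))
(-47293 - 38241)*(D(13) - 19658) = (-47293 - 38241)*(13*(-2 - 1*13)/(1 + 13*(2 + 13)) - 19658) = -85534*(13*(-2 - 13)/(1 + 13*15) - 19658) = -85534*(13*(-15)/(1 + 195) - 19658) = -85534*(13*(-15)/196 - 19658) = -85534*(13*(1/196)*(-15) - 19658) = -85534*(-195/196 - 19658) = -85534*(-3853163/196) = 164788222021/98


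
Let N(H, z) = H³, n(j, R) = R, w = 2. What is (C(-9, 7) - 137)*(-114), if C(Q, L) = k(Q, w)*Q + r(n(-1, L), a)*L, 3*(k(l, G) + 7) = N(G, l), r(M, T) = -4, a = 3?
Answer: 14364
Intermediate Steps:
k(l, G) = -7 + G³/3
C(Q, L) = -4*L - 13*Q/3 (C(Q, L) = (-7 + (⅓)*2³)*Q - 4*L = (-7 + (⅓)*8)*Q - 4*L = (-7 + 8/3)*Q - 4*L = -13*Q/3 - 4*L = -4*L - 13*Q/3)
(C(-9, 7) - 137)*(-114) = ((-4*7 - 13/3*(-9)) - 137)*(-114) = ((-28 + 39) - 137)*(-114) = (11 - 137)*(-114) = -126*(-114) = 14364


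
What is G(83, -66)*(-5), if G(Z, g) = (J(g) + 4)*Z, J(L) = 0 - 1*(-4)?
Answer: -3320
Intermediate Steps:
J(L) = 4 (J(L) = 0 + 4 = 4)
G(Z, g) = 8*Z (G(Z, g) = (4 + 4)*Z = 8*Z)
G(83, -66)*(-5) = (8*83)*(-5) = 664*(-5) = -3320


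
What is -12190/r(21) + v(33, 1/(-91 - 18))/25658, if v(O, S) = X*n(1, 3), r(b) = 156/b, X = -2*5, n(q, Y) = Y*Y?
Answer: -547350455/333554 ≈ -1641.0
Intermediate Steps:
n(q, Y) = Y**2
X = -10
v(O, S) = -90 (v(O, S) = -10*3**2 = -10*9 = -90)
-12190/r(21) + v(33, 1/(-91 - 18))/25658 = -12190/(156/21) - 90/25658 = -12190/(156*(1/21)) - 90*1/25658 = -12190/52/7 - 45/12829 = -12190*7/52 - 45/12829 = -42665/26 - 45/12829 = -547350455/333554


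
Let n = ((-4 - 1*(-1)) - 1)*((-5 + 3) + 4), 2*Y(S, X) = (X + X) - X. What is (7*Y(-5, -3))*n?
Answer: 84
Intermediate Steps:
Y(S, X) = X/2 (Y(S, X) = ((X + X) - X)/2 = (2*X - X)/2 = X/2)
n = -8 (n = ((-4 + 1) - 1)*(-2 + 4) = (-3 - 1)*2 = -4*2 = -8)
(7*Y(-5, -3))*n = (7*((½)*(-3)))*(-8) = (7*(-3/2))*(-8) = -21/2*(-8) = 84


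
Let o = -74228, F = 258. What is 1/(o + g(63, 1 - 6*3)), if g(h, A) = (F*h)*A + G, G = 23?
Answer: -1/350523 ≈ -2.8529e-6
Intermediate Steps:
g(h, A) = 23 + 258*A*h (g(h, A) = (258*h)*A + 23 = 258*A*h + 23 = 23 + 258*A*h)
1/(o + g(63, 1 - 6*3)) = 1/(-74228 + (23 + 258*(1 - 6*3)*63)) = 1/(-74228 + (23 + 258*(1 - 18)*63)) = 1/(-74228 + (23 + 258*(-17)*63)) = 1/(-74228 + (23 - 276318)) = 1/(-74228 - 276295) = 1/(-350523) = -1/350523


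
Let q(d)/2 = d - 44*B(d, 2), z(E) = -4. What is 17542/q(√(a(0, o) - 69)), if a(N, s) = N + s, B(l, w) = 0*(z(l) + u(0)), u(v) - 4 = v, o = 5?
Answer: -8771*I/8 ≈ -1096.4*I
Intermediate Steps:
u(v) = 4 + v
B(l, w) = 0 (B(l, w) = 0*(-4 + (4 + 0)) = 0*(-4 + 4) = 0*0 = 0)
q(d) = 2*d (q(d) = 2*(d - 44*0) = 2*(d + 0) = 2*d)
17542/q(√(a(0, o) - 69)) = 17542/((2*√((0 + 5) - 69))) = 17542/((2*√(5 - 69))) = 17542/((2*√(-64))) = 17542/((2*(8*I))) = 17542/((16*I)) = 17542*(-I/16) = -8771*I/8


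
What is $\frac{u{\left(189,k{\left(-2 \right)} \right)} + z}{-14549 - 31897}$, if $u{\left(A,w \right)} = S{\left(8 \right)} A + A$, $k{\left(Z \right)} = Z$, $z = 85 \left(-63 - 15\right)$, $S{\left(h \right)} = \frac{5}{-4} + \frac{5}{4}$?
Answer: $\frac{2147}{15482} \approx 0.13868$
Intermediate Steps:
$S{\left(h \right)} = 0$ ($S{\left(h \right)} = 5 \left(- \frac{1}{4}\right) + 5 \cdot \frac{1}{4} = - \frac{5}{4} + \frac{5}{4} = 0$)
$z = -6630$ ($z = 85 \left(-78\right) = -6630$)
$u{\left(A,w \right)} = A$ ($u{\left(A,w \right)} = 0 A + A = 0 + A = A$)
$\frac{u{\left(189,k{\left(-2 \right)} \right)} + z}{-14549 - 31897} = \frac{189 - 6630}{-14549 - 31897} = - \frac{6441}{-46446} = \left(-6441\right) \left(- \frac{1}{46446}\right) = \frac{2147}{15482}$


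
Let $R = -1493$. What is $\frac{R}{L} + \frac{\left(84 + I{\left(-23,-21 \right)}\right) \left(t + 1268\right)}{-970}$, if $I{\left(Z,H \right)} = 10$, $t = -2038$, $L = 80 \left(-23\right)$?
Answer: $\frac{13462741}{178480} \approx 75.43$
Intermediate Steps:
$L = -1840$
$\frac{R}{L} + \frac{\left(84 + I{\left(-23,-21 \right)}\right) \left(t + 1268\right)}{-970} = - \frac{1493}{-1840} + \frac{\left(84 + 10\right) \left(-2038 + 1268\right)}{-970} = \left(-1493\right) \left(- \frac{1}{1840}\right) + 94 \left(-770\right) \left(- \frac{1}{970}\right) = \frac{1493}{1840} - - \frac{7238}{97} = \frac{1493}{1840} + \frac{7238}{97} = \frac{13462741}{178480}$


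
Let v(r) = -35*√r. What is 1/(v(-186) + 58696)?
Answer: 29348/1722724133 + 35*I*√186/3445448266 ≈ 1.7036e-5 + 1.3854e-7*I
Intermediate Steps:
1/(v(-186) + 58696) = 1/(-35*I*√186 + 58696) = 1/(58696 - 35*I*√186)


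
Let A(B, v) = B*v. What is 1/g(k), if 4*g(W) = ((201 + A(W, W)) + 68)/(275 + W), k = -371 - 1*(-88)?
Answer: -16/40179 ≈ -0.00039822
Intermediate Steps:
k = -283 (k = -371 + 88 = -283)
g(W) = (269 + W**2)/(4*(275 + W)) (g(W) = (((201 + W*W) + 68)/(275 + W))/4 = (((201 + W**2) + 68)/(275 + W))/4 = ((269 + W**2)/(275 + W))/4 = (269 + W**2)/(4*(275 + W)))
1/g(k) = 1/((269 + (-283)**2)/(4*(275 - 283))) = 1/((1/4)*(269 + 80089)/(-8)) = 1/((1/4)*(-1/8)*80358) = 1/(-40179/16) = -16/40179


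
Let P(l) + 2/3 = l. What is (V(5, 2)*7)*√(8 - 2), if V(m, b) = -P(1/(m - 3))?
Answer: 7*√6/6 ≈ 2.8577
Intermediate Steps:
P(l) = -⅔ + l
V(m, b) = ⅔ - 1/(-3 + m) (V(m, b) = -(-⅔ + 1/(m - 3)) = -(-⅔ + 1/(-3 + m)) = ⅔ - 1/(-3 + m))
(V(5, 2)*7)*√(8 - 2) = (((-9 + 2*5)/(3*(-3 + 5)))*7)*√(8 - 2) = (((⅓)*(-9 + 10)/2)*7)*√6 = (((⅓)*(½)*1)*7)*√6 = ((⅙)*7)*√6 = 7*√6/6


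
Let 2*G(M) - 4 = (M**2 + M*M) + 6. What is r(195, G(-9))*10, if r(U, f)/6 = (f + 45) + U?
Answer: 19560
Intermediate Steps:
G(M) = 5 + M**2 (G(M) = 2 + ((M**2 + M*M) + 6)/2 = 2 + ((M**2 + M**2) + 6)/2 = 2 + (2*M**2 + 6)/2 = 2 + (6 + 2*M**2)/2 = 2 + (3 + M**2) = 5 + M**2)
r(U, f) = 270 + 6*U + 6*f (r(U, f) = 6*((f + 45) + U) = 6*((45 + f) + U) = 6*(45 + U + f) = 270 + 6*U + 6*f)
r(195, G(-9))*10 = (270 + 6*195 + 6*(5 + (-9)**2))*10 = (270 + 1170 + 6*(5 + 81))*10 = (270 + 1170 + 6*86)*10 = (270 + 1170 + 516)*10 = 1956*10 = 19560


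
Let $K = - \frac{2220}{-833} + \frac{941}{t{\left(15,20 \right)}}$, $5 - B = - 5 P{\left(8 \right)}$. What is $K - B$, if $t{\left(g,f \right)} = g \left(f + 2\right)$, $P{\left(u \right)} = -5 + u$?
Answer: $- \frac{3981347}{274890} \approx -14.483$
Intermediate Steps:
$t{\left(g,f \right)} = g \left(2 + f\right)$
$B = 20$ ($B = 5 - - 5 \left(-5 + 8\right) = 5 - \left(-5\right) 3 = 5 - -15 = 5 + 15 = 20$)
$K = \frac{1516453}{274890}$ ($K = - \frac{2220}{-833} + \frac{941}{15 \left(2 + 20\right)} = \left(-2220\right) \left(- \frac{1}{833}\right) + \frac{941}{15 \cdot 22} = \frac{2220}{833} + \frac{941}{330} = \frac{1516453}{274890} \approx 5.5166$)
$K - B = \frac{1516453}{274890} - 20 = - \frac{3981347}{274890}$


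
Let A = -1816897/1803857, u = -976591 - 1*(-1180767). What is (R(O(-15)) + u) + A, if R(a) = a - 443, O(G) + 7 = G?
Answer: 367463696430/1803857 ≈ 2.0371e+5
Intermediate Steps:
O(G) = -7 + G
u = 204176 (u = -976591 + 1180767 = 204176)
A = -1816897/1803857 (A = -1816897*1/1803857 = -1816897/1803857 ≈ -1.0072)
R(a) = -443 + a
(R(O(-15)) + u) + A = ((-443 + (-7 - 15)) + 204176) - 1816897/1803857 = ((-443 - 22) + 204176) - 1816897/1803857 = (-465 + 204176) - 1816897/1803857 = 203711 - 1816897/1803857 = 367463696430/1803857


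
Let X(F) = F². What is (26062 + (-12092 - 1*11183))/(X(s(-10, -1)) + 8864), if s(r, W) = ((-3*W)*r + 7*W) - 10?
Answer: 929/3691 ≈ 0.25169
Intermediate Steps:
s(r, W) = -10 + 7*W - 3*W*r (s(r, W) = (-3*W*r + 7*W) - 10 = (7*W - 3*W*r) - 10 = -10 + 7*W - 3*W*r)
(26062 + (-12092 - 1*11183))/(X(s(-10, -1)) + 8864) = (26062 + (-12092 - 1*11183))/((-10 + 7*(-1) - 3*(-1)*(-10))² + 8864) = (26062 + (-12092 - 11183))/((-10 - 7 - 30)² + 8864) = (26062 - 23275)/((-47)² + 8864) = 2787/(2209 + 8864) = 2787/11073 = 2787*(1/11073) = 929/3691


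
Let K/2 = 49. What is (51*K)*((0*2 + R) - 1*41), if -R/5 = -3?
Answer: -129948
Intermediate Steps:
R = 15 (R = -5*(-3) = 15)
K = 98 (K = 2*49 = 98)
(51*K)*((0*2 + R) - 1*41) = (51*98)*((0*2 + 15) - 1*41) = 4998*((0 + 15) - 41) = 4998*(15 - 41) = 4998*(-26) = -129948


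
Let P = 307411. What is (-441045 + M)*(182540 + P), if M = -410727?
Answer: -417326543172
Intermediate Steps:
(-441045 + M)*(182540 + P) = (-441045 - 410727)*(182540 + 307411) = -851772*489951 = -417326543172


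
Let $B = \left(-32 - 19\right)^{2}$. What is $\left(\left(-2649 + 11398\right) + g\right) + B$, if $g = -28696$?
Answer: $-17346$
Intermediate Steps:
$B = 2601$ ($B = \left(-51\right)^{2} = 2601$)
$\left(\left(-2649 + 11398\right) + g\right) + B = \left(\left(-2649 + 11398\right) - 28696\right) + 2601 = \left(8749 - 28696\right) + 2601 = -19947 + 2601 = -17346$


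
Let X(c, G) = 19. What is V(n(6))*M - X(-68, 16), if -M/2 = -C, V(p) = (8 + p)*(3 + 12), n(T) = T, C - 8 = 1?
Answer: 3761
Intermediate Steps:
C = 9 (C = 8 + 1 = 9)
V(p) = 120 + 15*p (V(p) = (8 + p)*15 = 120 + 15*p)
M = 18 (M = -(-2)*9 = -2*(-9) = 18)
V(n(6))*M - X(-68, 16) = (120 + 15*6)*18 - 1*19 = (120 + 90)*18 - 19 = 210*18 - 19 = 3780 - 19 = 3761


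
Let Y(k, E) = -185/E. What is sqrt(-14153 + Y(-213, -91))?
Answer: 9*I*sqrt(1446718)/91 ≈ 118.96*I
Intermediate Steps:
sqrt(-14153 + Y(-213, -91)) = sqrt(-14153 - 185/(-91)) = sqrt(-14153 - 185*(-1/91)) = sqrt(-14153 + 185/91) = sqrt(-1287738/91) = 9*I*sqrt(1446718)/91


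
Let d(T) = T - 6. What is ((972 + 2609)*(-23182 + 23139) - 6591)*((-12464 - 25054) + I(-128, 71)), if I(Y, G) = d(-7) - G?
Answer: 6037903548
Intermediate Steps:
d(T) = -6 + T
I(Y, G) = -13 - G (I(Y, G) = (-6 - 7) - G = -13 - G)
((972 + 2609)*(-23182 + 23139) - 6591)*((-12464 - 25054) + I(-128, 71)) = ((972 + 2609)*(-23182 + 23139) - 6591)*((-12464 - 25054) + (-13 - 1*71)) = (3581*(-43) - 6591)*(-37518 + (-13 - 71)) = (-153983 - 6591)*(-37518 - 84) = -160574*(-37602) = 6037903548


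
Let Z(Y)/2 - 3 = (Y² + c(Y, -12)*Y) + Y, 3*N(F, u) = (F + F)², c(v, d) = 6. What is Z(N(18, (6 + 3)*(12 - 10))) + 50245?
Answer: 429547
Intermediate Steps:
N(F, u) = 4*F²/3 (N(F, u) = (F + F)²/3 = (2*F)²/3 = (4*F²)/3 = 4*F²/3)
Z(Y) = 6 + 2*Y² + 14*Y (Z(Y) = 6 + 2*((Y² + 6*Y) + Y) = 6 + 2*(Y² + 7*Y) = 6 + (2*Y² + 14*Y) = 6 + 2*Y² + 14*Y)
Z(N(18, (6 + 3)*(12 - 10))) + 50245 = (6 + 2*((4/3)*18²)² + 14*((4/3)*18²)) + 50245 = (6 + 2*((4/3)*324)² + 14*((4/3)*324)) + 50245 = (6 + 2*432² + 14*432) + 50245 = (6 + 2*186624 + 6048) + 50245 = (6 + 373248 + 6048) + 50245 = 379302 + 50245 = 429547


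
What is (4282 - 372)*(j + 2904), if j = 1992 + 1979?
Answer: 26881250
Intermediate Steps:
j = 3971
(4282 - 372)*(j + 2904) = (4282 - 372)*(3971 + 2904) = 3910*6875 = 26881250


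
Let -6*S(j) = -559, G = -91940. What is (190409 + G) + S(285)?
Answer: 591373/6 ≈ 98562.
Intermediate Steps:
S(j) = 559/6 (S(j) = -1/6*(-559) = 559/6)
(190409 + G) + S(285) = (190409 - 91940) + 559/6 = 98469 + 559/6 = 591373/6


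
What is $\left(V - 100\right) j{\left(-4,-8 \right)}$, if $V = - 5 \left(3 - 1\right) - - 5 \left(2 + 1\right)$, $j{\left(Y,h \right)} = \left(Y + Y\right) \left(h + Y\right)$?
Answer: $-9120$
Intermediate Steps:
$j{\left(Y,h \right)} = 2 Y \left(Y + h\right)$
$V = 5$ ($V = \left(-5\right) 2 - \left(-5\right) 3 = -10 - -15 = -10 + 15 = 5$)
$\left(V - 100\right) j{\left(-4,-8 \right)} = \left(5 - 100\right) 2 \left(-4\right) \left(-4 - 8\right) = - 95 \cdot 2 \left(-4\right) \left(-12\right) = \left(-95\right) 96 = -9120$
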